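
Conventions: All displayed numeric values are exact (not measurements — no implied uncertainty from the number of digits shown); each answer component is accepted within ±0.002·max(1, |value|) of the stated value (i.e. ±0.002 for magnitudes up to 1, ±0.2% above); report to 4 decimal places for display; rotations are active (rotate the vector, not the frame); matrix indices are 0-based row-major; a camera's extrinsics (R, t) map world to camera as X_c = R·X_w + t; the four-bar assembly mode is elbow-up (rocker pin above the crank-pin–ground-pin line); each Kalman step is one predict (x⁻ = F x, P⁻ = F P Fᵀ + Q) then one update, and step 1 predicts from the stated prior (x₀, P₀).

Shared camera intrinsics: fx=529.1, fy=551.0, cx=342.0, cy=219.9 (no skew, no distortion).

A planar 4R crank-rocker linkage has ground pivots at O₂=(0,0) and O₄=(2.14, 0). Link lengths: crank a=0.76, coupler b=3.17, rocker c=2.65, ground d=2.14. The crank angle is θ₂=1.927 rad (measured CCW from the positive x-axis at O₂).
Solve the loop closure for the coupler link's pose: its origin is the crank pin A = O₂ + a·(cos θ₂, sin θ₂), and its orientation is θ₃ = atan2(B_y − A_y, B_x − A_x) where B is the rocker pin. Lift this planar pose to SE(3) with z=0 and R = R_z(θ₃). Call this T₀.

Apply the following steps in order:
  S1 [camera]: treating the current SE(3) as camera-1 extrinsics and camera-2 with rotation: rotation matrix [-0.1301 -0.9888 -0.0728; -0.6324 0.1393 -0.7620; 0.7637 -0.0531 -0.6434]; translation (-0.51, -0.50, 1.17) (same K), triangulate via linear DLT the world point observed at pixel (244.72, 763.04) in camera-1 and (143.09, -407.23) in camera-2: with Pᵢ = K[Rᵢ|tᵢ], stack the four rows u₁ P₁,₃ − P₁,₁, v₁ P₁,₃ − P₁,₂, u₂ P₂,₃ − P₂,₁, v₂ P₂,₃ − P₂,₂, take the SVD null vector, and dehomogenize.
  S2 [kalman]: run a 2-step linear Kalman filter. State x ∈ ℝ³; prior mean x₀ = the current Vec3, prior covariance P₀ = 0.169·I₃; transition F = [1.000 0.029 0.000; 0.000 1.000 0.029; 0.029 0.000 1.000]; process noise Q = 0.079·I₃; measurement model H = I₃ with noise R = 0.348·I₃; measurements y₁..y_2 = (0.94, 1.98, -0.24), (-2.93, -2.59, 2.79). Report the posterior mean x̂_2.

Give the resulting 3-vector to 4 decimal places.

result = (-0.8910, -0.5916, 1.2014)

source (fourbar_fk): coupler pose = R=[0.7919 -0.6106 0.0000; 0.6106 0.7919 0.0000; 0.0000 0.0000 1.0000], t=(-0.2650, 0.7123, 0.0000)
after S1 (triangulate): (0.0250, -0.2366, 0.5480)
after S2 (kf_track): (-0.8910, -0.5916, 1.2014)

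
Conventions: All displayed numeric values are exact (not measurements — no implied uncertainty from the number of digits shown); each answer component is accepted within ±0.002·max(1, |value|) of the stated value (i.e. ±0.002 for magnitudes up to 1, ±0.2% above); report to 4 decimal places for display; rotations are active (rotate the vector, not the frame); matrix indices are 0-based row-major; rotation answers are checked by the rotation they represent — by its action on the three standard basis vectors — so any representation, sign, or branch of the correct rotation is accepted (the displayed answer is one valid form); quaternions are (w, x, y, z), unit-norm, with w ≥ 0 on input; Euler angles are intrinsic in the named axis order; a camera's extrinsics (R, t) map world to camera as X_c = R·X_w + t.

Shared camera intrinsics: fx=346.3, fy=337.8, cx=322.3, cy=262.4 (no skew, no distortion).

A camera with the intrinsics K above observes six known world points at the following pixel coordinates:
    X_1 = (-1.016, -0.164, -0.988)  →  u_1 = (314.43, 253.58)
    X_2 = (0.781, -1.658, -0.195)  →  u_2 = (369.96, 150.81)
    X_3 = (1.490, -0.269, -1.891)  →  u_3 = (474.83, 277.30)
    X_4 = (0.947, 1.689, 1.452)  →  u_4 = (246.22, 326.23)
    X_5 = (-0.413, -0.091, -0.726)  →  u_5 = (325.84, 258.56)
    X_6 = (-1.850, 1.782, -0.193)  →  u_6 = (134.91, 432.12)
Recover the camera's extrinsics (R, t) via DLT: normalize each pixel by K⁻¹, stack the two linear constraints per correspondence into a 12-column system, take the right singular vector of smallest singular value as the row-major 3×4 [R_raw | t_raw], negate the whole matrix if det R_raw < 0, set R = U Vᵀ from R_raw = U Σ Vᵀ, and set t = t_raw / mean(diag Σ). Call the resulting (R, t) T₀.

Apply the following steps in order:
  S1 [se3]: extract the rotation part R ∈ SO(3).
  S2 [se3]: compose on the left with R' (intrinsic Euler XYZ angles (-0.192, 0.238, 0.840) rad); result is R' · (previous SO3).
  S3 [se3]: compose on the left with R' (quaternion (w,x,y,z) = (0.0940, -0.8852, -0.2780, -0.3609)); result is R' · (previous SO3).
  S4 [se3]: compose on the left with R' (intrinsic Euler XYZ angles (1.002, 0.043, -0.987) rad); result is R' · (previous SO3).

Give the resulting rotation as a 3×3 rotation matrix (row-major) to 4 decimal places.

source (pnp_recover): camera pose = R=[0.5560 -0.2506 -0.7925; 0.0610 0.9632 -0.2617; 0.8289 0.0972 0.5509], t=(-0.3300, -0.1200, 4.5198)
after S1 (rot_of_se3): [0.5560 -0.2506 -0.7925; 0.0610 0.9632 -0.2617; 0.8289 0.0972 0.5509]
after S2 (compose_so3): [0.5120 -0.8366 -0.1948; 0.5855 0.5058 -0.6336; 0.6286 0.2103 0.7488]
after S3 (compose_so3): [0.9961 -0.0827 -0.0295; -0.0366 -0.6965 0.7167; -0.0798 -0.7128 -0.6968]
after S4 (compose_so3): [0.5146 -0.6568 0.5512; -0.3726 0.4077 0.8336; -0.7722 -0.6344 -0.0349]

rotation (matrix) = ((0.5146, -0.6568, 0.5512), (-0.3726, 0.4077, 0.8336), (-0.7722, -0.6344, -0.0349))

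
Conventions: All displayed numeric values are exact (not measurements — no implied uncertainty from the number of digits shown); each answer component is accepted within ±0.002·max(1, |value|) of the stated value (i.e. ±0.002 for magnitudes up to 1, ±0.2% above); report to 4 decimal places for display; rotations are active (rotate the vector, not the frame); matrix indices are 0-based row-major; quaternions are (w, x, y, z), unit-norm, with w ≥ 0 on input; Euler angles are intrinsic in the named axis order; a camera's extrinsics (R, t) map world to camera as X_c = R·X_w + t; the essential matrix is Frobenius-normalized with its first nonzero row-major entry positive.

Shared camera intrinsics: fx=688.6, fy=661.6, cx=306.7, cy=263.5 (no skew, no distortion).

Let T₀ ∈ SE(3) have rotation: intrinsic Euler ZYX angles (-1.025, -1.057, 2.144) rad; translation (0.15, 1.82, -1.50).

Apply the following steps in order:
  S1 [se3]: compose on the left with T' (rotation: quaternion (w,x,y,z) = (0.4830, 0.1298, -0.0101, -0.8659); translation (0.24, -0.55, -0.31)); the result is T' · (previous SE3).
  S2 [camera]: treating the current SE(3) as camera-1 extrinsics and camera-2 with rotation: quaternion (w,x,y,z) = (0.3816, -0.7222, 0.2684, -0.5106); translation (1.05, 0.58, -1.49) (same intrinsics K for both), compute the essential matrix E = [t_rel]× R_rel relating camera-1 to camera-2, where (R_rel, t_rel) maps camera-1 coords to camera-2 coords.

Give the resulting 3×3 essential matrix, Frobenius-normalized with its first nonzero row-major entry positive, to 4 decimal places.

after S1 (compose_se3): R=[-0.6820 0.6113 -0.4014; -0.0840 0.4797 0.8734; 0.7265 0.6294 -0.2758], t=(2.0344, -1.4845, -1.5314)
after S2 (essential): [0.1704 0.1265 -0.1548; 0.6242 0.2602 0.0557; -0.0720 0.1823 -0.6574]

matrix = [0.1704 0.1265 -0.1548; 0.6242 0.2602 0.0557; -0.0720 0.1823 -0.6574]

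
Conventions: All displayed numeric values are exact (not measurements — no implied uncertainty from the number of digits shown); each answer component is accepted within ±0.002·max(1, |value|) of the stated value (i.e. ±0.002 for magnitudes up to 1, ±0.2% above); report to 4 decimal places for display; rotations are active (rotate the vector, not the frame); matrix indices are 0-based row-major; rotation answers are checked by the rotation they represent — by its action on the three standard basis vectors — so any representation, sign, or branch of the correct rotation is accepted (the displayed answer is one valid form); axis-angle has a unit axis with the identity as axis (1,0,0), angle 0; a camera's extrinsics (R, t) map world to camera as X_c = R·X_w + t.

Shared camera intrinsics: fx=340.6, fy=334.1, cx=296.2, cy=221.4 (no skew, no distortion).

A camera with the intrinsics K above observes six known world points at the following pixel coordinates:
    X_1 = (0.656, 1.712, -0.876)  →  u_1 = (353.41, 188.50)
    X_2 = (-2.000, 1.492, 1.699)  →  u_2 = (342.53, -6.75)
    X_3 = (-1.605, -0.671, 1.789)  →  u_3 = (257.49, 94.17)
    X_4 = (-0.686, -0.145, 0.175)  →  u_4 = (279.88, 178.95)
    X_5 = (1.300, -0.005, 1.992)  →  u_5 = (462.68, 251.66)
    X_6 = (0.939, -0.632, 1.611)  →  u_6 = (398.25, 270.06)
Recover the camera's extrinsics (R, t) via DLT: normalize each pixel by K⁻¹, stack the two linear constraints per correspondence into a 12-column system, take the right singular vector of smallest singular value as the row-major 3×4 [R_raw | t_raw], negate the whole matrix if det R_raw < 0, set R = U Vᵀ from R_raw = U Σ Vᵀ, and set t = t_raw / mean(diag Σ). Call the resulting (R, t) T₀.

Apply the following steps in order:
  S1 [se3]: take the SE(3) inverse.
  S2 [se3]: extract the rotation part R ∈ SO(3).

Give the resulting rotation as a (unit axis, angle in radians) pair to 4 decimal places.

source (pnp_recover): camera pose = R=[0.6508 0.5881 0.4802; 0.7297 -0.6593 -0.1814; 0.2099 0.4684 -0.8582], t=(0.2000, -0.2200, 5.5300)
after S1 (invert_se3): R=[0.6508 0.7297 0.2099; 0.5881 -0.6593 0.4684; 0.4802 -0.1814 -0.8582], t=(-1.1306, -2.8530, 4.6099)
after S2 (rot_of_se3): [0.6508 0.7297 0.2099; 0.5881 -0.6593 0.4684; 0.4802 -0.1814 -0.8582]

rotation (axis_angle) = ((-0.9052, -0.3765, -0.1972), 2.7745)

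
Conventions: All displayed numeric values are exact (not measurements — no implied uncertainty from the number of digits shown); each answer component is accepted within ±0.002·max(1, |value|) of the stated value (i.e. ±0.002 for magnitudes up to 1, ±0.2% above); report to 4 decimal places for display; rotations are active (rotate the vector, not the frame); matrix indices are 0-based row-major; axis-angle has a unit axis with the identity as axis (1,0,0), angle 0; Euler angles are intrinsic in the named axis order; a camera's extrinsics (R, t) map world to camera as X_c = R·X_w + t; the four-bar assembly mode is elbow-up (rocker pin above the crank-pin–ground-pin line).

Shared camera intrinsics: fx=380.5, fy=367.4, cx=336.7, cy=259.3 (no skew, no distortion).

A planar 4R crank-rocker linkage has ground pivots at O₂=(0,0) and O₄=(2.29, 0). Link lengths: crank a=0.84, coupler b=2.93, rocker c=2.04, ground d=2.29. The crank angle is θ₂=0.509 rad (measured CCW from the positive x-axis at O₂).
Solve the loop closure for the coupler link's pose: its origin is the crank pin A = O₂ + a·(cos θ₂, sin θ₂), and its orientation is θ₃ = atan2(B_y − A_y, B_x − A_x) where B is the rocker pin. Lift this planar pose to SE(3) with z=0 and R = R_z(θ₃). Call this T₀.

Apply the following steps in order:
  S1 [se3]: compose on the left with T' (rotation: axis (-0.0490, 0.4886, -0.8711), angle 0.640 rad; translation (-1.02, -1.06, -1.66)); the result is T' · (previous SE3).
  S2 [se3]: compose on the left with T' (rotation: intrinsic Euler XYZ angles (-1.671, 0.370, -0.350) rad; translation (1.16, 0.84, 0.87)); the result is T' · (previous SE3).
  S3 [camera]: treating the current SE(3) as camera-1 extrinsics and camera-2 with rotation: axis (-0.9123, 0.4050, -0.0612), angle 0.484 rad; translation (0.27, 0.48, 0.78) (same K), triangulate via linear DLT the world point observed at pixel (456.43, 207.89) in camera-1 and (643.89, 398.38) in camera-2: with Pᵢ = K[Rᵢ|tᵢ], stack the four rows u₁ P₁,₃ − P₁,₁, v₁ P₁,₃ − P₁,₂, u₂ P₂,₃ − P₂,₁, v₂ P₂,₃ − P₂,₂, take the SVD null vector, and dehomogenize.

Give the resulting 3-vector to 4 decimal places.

result = (0.7508, -0.2357, 0.7863)

source (fourbar_fk): coupler pose = R=[0.8892 -0.4574 0.0000; 0.4574 0.8892 0.0000; 0.0000 0.0000 1.0000], t=(0.7335, 0.4093, 0.0000)
after S1 (compose_se3): R=[0.9495 0.0913 0.3002; -0.0783 0.9954 -0.0550; -0.3039 0.0287 0.9523], t=(-0.2203, -1.0974, -1.9143)
after S2 (compose_se3): R=[0.6967 0.4085 0.5897; -0.5532 -0.2174 0.8042; 0.4568 -0.8865 0.0745], t=(-0.0760, -0.6304, 1.9780)
after S3 (triangulate): (0.7508, -0.2357, 0.7863)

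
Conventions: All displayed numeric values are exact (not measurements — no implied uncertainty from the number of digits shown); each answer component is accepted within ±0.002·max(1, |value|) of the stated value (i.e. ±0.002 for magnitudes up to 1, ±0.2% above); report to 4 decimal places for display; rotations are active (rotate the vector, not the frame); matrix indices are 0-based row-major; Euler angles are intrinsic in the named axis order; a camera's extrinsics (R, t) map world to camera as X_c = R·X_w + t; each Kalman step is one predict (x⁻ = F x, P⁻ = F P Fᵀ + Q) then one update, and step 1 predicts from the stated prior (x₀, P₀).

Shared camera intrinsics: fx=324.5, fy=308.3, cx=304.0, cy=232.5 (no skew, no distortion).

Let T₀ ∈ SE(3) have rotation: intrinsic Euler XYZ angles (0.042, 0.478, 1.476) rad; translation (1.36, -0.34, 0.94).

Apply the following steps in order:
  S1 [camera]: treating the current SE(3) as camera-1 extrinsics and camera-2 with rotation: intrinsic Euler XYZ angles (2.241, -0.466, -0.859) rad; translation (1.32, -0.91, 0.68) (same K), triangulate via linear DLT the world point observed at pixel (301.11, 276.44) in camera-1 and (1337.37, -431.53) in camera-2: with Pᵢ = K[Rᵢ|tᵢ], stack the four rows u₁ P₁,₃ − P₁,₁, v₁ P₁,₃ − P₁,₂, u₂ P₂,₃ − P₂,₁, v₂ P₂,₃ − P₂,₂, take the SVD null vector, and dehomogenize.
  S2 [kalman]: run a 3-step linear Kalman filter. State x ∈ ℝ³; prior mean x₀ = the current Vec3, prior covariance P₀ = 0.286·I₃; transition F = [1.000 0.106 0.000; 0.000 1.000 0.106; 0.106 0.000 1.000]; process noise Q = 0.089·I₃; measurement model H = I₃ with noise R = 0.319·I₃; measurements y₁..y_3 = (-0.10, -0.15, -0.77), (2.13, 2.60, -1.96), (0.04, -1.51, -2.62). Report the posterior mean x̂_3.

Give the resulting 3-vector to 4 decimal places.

after S1 (triangulate): (0.4495, 1.5625, -0.0672)
after S2 (kf_track): (0.6405, 0.0862, -1.7395)

result = (0.6405, 0.0862, -1.7395)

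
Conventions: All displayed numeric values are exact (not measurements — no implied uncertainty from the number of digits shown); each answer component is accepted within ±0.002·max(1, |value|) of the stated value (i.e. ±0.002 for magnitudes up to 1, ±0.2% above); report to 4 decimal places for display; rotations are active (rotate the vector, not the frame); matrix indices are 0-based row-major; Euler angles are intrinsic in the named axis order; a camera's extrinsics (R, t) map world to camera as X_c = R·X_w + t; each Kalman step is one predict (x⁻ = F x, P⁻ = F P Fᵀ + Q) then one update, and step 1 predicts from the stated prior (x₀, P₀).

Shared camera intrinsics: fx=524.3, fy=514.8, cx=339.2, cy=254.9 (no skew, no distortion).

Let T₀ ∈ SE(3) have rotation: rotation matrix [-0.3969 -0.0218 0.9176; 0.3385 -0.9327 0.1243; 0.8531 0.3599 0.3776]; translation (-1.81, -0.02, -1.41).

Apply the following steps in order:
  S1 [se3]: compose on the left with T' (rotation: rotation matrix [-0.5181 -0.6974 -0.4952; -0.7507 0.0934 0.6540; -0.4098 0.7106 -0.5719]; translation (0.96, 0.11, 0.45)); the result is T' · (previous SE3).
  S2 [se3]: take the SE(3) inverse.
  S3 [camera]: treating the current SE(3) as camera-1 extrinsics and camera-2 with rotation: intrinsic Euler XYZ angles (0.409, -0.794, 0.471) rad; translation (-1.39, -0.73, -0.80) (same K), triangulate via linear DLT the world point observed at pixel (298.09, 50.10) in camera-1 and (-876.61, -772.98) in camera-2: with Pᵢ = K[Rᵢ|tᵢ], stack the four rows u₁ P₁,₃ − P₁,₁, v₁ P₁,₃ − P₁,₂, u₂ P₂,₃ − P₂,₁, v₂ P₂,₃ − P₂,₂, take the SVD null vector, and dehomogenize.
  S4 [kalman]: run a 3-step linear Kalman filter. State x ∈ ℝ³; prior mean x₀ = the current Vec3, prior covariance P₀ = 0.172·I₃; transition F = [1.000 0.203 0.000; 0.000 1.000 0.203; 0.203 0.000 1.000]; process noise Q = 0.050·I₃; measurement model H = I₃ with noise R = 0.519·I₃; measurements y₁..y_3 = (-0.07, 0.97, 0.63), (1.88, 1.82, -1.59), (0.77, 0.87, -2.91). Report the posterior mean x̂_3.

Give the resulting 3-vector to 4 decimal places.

result = (0.6695, 0.6426, -0.1702)

after S1 (compose_se3): R=[-0.4529 0.4835 -0.7491; 0.8875 0.1646 -0.4303; -0.0847 -0.8597 -0.5037], t=(2.6100, 0.5448, 1.9840)
after S2 (invert_se3): R=[-0.4529 0.8875 -0.0847; 0.4835 0.1646 -0.8597; -0.7491 -0.4303 -0.5037], t=(0.8665, 0.3540, 3.1889)
after S3 (triangulate): (0.7659, -0.6061, 1.6684)
after S4 (kf_track): (0.6695, 0.6426, -0.1702)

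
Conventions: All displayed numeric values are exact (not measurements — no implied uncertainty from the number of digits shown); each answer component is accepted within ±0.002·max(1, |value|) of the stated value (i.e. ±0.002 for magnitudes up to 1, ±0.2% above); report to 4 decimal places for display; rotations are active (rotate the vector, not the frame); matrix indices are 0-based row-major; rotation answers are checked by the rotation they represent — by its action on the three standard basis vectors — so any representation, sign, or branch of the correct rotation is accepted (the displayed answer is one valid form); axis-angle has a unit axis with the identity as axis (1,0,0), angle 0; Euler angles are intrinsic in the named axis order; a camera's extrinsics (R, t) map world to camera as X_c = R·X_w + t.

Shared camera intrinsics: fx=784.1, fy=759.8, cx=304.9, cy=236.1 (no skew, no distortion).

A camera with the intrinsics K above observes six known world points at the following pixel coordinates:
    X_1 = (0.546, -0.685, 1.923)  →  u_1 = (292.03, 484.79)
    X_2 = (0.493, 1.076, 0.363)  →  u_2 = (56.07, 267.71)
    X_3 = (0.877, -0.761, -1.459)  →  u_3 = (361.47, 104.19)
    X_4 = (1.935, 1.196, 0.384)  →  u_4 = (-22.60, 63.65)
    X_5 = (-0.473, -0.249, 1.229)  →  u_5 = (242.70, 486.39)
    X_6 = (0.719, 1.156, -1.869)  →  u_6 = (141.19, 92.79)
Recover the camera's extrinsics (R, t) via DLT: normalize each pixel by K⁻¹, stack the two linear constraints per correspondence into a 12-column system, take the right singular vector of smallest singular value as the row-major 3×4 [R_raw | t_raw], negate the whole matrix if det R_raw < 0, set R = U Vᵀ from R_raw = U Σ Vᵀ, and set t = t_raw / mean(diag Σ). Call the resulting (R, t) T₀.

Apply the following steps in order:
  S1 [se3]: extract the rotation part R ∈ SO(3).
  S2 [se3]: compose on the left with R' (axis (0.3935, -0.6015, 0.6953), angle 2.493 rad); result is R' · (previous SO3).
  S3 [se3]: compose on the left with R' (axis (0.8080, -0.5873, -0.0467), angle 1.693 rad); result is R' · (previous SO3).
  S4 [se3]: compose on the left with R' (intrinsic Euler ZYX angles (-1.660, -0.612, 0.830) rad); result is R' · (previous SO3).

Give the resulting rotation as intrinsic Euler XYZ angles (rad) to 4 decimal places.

source (pnp_recover): camera pose = R=[-0.0240 -0.9916 -0.1272; -0.8136 -0.0545 0.5789; -0.5810 0.1174 -0.8054], t=(-0.4800, 0.4600, 5.5101)
after S1 (rot_of_se3): [-0.0240 -0.9916 -0.1272; -0.8136 -0.0545 0.5789; -0.5810 0.1174 -0.8054]
after S2 (compose_so3): [0.6256 0.5756 -0.5267; 0.6943 -0.1028 0.7123; 0.3558 -0.8113 -0.4639]
after S3 (compose_so3): [-0.1780 0.9086 -0.3777; -0.4524 0.2653 0.8514; 0.8739 0.3225 0.3639]
after S4 (compose_so3): [-0.9203 -0.1037 0.3772; 0.3762 -0.4990 0.7807; 0.1072 0.8604 0.4982]

rotation (euler_xyz) = (-1.0028, 0.3867, 3.0293)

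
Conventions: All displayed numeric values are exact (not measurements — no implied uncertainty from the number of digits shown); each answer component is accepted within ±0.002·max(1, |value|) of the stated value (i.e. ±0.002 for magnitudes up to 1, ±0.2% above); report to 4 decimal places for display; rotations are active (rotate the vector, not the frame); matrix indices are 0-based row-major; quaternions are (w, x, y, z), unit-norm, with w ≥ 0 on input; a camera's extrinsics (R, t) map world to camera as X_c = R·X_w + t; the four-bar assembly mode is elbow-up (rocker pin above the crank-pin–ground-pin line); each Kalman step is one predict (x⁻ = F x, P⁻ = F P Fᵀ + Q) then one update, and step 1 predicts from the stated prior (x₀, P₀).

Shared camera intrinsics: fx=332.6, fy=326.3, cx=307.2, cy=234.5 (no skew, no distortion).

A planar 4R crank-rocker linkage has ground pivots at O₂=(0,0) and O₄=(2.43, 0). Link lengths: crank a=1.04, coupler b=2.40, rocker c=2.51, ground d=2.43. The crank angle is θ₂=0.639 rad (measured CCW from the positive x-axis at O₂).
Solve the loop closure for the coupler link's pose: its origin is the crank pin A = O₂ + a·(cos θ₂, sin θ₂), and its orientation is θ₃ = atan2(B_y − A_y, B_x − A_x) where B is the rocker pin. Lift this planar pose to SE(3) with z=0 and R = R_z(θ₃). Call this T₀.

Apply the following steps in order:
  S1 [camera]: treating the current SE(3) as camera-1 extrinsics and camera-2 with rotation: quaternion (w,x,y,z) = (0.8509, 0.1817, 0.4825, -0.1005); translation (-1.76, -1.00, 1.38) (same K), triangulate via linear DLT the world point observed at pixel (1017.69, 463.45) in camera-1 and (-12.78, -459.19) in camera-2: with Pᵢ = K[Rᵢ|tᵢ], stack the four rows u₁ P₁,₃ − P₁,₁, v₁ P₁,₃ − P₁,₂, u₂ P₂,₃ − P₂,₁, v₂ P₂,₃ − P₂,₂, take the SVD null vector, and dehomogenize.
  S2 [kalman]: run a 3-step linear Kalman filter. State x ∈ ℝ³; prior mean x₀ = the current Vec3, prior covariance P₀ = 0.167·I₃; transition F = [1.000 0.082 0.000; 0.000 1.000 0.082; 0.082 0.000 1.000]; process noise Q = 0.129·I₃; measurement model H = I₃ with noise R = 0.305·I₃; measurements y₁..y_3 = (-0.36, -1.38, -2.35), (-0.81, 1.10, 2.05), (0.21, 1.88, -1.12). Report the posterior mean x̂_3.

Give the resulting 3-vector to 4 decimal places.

source (fourbar_fk): coupler pose = R=[0.6178 -0.7863 0.0000; 0.7863 0.6178 0.0000; 0.0000 0.0000 1.0000], t=(0.8348, 0.6202, 0.0000)
after S1 (triangulate): (0.7089, -0.8671, 0.9150)
after S2 (kf_track): (-0.0655, 0.8686, -0.1686)

result = (-0.0655, 0.8686, -0.1686)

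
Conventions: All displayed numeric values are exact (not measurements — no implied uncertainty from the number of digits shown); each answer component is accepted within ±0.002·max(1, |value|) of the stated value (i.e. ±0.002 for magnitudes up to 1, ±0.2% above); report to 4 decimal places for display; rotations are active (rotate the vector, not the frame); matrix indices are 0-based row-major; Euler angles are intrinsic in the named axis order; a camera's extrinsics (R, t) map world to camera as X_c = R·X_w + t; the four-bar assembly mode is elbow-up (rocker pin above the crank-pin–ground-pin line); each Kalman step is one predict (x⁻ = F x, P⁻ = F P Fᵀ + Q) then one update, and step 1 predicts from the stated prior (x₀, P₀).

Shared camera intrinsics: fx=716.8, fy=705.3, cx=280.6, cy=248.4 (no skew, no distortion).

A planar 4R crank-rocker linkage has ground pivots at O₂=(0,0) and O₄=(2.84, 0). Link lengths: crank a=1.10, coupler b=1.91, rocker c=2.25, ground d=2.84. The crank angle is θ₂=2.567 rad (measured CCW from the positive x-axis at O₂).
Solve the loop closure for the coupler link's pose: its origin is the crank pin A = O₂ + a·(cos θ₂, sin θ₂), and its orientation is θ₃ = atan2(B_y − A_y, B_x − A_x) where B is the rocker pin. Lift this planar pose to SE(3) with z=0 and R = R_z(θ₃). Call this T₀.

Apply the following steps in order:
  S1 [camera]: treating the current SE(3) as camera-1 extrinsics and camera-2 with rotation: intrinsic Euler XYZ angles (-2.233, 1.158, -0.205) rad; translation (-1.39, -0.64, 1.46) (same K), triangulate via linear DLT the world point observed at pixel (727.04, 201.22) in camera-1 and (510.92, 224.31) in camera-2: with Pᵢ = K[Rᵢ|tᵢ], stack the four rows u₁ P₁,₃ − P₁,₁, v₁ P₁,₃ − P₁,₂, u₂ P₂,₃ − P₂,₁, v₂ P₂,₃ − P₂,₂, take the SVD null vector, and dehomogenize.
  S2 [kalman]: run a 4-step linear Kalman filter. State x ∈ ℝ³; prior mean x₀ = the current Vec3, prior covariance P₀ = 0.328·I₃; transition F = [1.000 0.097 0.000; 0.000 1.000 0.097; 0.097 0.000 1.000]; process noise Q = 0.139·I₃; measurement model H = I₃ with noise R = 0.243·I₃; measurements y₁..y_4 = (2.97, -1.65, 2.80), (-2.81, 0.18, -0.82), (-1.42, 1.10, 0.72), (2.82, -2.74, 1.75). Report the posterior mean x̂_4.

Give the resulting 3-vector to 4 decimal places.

source (fourbar_fk): coupler pose = R=[0.9575 -0.2885 0.0000; 0.2885 0.9575 0.0000; 0.0000 0.0000 1.0000], t=(-0.9234, 0.5978, 0.0000)
after S1 (triangulate): (1.8380, -1.3146, 1.9520)
after S2 (kf_track): (0.9938, -1.1728, 1.2263)

result = (0.9938, -1.1728, 1.2263)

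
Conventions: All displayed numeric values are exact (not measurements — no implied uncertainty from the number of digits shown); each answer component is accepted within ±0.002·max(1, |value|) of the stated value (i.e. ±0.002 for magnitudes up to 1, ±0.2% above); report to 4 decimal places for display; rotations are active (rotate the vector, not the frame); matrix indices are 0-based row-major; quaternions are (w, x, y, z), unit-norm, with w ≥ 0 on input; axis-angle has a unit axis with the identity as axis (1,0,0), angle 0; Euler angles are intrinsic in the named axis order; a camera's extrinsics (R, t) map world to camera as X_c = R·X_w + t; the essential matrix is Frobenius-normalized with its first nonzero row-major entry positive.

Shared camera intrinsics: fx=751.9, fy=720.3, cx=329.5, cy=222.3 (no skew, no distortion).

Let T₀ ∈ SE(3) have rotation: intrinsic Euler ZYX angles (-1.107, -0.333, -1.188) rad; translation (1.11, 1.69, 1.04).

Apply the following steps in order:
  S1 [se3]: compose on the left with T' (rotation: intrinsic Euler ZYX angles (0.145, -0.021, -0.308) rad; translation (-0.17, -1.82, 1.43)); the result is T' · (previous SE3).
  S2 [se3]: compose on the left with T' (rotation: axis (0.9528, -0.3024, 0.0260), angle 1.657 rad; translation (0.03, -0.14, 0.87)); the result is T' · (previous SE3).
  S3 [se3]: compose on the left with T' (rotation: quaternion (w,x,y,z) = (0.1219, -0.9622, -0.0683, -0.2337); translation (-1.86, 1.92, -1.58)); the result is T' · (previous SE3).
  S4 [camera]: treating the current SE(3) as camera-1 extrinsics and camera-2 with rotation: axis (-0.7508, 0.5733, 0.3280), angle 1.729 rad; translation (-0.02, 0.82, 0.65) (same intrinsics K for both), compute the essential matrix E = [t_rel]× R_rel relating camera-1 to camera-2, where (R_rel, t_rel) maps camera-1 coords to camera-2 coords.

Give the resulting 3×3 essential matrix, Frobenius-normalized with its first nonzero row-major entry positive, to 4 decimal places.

after S1 (compose_se3): R=[0.5085 0.5341 0.6754; -0.6396 -0.2908 0.7116; 0.5765 -0.7938 0.1937], t=(0.6399, 0.2444, 1.9319)
after S2 (compose_se3): R=[0.5162 0.7970 0.3135; -0.7066 0.6032 -0.3700; -0.4840 -0.0306 0.8745], t=(-0.0070, -2.1709, 1.1451)
after S3 (compose_se3): R=[0.1122 0.8029 0.5854; 0.5885 -0.5284 0.6119; 0.8007 0.2758 -0.5318], t=(-1.7793, 4.3108, -2.1293)
after S4 (essential): [0.1611 0.0789 0.0028; -0.3031 -0.2959 -0.5559; -0.5405 -0.1539 0.4044]

matrix = [0.1611 0.0789 0.0028; -0.3031 -0.2959 -0.5559; -0.5405 -0.1539 0.4044]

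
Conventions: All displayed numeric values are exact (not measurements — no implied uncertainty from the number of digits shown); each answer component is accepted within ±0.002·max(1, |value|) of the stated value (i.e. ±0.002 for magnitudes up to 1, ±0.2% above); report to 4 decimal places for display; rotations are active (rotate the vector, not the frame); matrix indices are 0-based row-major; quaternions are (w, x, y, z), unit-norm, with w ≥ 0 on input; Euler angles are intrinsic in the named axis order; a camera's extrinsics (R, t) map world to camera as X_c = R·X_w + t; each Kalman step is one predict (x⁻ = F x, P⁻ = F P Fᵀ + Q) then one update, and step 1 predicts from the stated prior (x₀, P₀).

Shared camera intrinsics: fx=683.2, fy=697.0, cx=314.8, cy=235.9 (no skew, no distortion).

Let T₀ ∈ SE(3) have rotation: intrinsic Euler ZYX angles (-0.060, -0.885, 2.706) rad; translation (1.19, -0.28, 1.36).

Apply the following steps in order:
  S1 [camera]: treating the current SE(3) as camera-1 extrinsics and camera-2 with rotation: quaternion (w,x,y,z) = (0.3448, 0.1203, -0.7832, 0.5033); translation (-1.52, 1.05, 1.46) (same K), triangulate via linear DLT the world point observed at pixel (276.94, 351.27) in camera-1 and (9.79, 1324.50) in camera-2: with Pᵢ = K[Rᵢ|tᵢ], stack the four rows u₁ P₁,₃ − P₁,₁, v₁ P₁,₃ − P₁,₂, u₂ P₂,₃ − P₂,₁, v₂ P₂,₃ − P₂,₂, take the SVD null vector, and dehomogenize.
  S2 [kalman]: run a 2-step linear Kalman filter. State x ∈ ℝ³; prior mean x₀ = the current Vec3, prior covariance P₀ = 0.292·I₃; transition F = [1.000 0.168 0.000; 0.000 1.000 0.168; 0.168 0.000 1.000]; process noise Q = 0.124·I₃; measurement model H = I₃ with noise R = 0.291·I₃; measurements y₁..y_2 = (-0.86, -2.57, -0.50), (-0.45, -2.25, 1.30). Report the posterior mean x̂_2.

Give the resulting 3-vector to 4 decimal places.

after S1 (triangulate): (-0.4078, 0.1136, -1.4746)
after S2 (kf_track): (-0.6477, -1.9031, 0.1034)

result = (-0.6477, -1.9031, 0.1034)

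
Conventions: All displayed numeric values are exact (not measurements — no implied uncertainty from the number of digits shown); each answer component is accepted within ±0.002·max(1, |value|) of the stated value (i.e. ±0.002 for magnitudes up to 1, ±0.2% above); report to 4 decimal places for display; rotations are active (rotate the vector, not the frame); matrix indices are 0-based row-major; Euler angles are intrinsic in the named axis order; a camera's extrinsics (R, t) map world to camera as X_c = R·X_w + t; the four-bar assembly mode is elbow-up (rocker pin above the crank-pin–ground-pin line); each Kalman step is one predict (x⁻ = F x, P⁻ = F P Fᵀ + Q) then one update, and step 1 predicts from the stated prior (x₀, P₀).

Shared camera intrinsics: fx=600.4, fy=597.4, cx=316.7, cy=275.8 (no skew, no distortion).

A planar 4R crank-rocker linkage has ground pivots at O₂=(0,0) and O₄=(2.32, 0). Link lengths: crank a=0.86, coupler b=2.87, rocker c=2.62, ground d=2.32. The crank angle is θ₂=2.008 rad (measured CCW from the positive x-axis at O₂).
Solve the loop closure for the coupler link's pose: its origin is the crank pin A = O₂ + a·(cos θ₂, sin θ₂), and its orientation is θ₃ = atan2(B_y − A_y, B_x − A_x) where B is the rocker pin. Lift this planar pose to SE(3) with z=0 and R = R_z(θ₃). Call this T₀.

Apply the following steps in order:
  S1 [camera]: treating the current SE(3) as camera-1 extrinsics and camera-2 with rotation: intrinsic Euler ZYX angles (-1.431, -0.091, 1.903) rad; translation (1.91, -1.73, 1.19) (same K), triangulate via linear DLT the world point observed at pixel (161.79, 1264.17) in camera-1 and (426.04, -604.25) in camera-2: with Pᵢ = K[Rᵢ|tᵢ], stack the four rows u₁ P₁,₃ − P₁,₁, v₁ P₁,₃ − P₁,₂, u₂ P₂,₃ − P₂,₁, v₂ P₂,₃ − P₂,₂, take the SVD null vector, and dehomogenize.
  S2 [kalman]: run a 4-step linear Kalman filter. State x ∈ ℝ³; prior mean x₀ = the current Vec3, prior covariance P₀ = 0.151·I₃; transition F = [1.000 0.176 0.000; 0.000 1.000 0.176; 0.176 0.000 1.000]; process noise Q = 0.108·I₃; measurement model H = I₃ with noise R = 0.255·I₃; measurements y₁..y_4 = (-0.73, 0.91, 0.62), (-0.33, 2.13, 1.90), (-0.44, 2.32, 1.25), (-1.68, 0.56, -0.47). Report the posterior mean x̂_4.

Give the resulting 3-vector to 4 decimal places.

result = (-0.7262, 1.3683, 0.3662)

source (fourbar_fk): coupler pose = R=[0.7783 -0.6278 0.0000; 0.6278 0.7783 0.0000; 0.0000 0.0000 1.0000], t=(-0.3641, 0.7791, 0.0000)
after S1 (triangulate): (0.9588, 1.1798, 1.3898)
after S2 (kf_track): (-0.7262, 1.3683, 0.3662)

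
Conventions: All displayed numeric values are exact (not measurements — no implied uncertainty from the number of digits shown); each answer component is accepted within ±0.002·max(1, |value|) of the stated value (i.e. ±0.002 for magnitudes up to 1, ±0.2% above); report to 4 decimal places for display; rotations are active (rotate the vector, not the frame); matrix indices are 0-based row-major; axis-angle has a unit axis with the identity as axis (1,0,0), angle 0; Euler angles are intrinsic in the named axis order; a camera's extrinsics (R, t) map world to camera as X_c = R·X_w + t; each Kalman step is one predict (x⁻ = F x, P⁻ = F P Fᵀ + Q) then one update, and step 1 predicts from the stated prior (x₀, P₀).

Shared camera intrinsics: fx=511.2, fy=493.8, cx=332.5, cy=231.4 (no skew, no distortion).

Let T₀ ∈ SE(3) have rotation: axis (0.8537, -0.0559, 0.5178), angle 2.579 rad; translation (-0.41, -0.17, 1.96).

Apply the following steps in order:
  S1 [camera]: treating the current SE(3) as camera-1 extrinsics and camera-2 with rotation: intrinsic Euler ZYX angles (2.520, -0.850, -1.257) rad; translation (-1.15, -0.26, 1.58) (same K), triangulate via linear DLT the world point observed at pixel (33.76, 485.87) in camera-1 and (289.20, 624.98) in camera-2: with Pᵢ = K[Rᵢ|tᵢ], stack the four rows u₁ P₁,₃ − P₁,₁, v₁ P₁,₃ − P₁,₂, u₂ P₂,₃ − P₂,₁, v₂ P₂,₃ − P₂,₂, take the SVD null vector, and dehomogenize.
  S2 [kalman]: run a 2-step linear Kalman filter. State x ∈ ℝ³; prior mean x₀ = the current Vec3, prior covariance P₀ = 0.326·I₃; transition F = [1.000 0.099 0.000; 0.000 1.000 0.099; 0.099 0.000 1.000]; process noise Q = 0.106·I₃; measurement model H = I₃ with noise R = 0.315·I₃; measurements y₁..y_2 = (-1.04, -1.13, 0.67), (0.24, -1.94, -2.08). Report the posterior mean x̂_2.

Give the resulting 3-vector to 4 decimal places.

after S1 (triangulate): (0.2626, -0.6096, -1.8506)
after S2 (kf_track): (-0.2357, -1.4696, -1.2359)

result = (-0.2357, -1.4696, -1.2359)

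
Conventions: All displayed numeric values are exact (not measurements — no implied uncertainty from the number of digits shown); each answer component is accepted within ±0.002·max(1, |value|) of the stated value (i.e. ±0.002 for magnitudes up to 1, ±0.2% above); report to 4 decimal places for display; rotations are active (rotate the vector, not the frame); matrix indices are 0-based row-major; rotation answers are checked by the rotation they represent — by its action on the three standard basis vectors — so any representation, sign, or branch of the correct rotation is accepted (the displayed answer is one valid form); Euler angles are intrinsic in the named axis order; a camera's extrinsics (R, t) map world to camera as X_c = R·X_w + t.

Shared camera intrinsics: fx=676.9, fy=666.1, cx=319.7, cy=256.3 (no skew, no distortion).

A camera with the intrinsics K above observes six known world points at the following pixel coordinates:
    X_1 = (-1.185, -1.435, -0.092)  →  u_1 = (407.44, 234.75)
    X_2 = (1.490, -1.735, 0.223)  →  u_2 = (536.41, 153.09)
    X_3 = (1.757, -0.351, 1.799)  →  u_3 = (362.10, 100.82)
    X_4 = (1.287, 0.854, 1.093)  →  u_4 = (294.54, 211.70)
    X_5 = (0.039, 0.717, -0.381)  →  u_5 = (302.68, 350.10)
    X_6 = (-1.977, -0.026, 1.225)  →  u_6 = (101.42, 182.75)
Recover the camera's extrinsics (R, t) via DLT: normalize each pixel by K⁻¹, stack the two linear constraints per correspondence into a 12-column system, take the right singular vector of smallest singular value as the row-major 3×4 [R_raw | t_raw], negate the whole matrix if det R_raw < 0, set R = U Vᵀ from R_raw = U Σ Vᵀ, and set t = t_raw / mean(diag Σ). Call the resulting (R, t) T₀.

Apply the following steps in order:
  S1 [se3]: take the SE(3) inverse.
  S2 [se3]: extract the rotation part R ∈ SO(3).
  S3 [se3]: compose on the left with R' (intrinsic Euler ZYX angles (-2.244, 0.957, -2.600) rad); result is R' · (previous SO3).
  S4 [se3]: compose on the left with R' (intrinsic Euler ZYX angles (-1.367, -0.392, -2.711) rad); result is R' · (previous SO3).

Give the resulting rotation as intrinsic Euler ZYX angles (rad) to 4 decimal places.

source (pnp_recover): camera pose = R=[0.5341 -0.7011 -0.4724; -0.1640 0.4623 -0.8715; 0.8294 0.5429 0.1319], t=(0.1400, 0.2500, 6.0698)
after S1 (invert_se3): R=[0.5341 -0.1640 0.8294; -0.7011 0.4623 0.5429; -0.4724 -0.8715 0.1319], t=(-5.0679, -3.3127, -0.5168)
after S2 (rot_of_se3): [0.5341 -0.1640 0.8294; -0.7011 0.4623 0.5429; -0.4724 -0.8715 0.1319]
after S3 (compose_so3): [-0.3030 -0.8612 -0.4081; -0.9530 0.2759 0.1253; 0.0047 0.4269 -0.9043]
after S4 (compose_so3): [0.7629 -0.1932 -0.6170; 0.5971 0.5765 0.5578; 0.2479 -0.7939 0.5552]

rotation (euler_zyx) = (0.6641, -0.2505, -0.9606)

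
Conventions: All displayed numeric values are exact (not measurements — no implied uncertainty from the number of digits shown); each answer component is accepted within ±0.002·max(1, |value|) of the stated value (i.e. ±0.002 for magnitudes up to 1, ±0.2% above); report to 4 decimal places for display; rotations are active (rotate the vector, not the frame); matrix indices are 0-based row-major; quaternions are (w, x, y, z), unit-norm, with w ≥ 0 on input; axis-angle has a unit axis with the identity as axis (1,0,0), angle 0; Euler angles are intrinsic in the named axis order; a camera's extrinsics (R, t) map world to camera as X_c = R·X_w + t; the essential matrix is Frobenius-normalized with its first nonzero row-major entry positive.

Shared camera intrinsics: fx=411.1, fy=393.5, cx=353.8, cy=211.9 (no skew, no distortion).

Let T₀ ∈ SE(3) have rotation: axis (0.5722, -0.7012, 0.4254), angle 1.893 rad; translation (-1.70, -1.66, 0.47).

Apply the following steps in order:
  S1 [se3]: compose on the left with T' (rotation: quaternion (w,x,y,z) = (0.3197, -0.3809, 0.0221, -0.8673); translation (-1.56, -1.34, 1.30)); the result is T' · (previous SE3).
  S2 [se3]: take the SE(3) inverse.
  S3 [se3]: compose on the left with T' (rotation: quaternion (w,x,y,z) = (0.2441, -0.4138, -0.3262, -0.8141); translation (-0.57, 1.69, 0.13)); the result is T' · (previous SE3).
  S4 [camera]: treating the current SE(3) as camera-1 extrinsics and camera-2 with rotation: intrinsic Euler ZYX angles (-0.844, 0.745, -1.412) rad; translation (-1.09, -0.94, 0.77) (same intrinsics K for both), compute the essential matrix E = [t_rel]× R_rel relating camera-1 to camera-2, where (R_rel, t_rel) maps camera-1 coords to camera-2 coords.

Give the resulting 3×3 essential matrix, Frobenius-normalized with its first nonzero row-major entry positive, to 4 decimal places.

after S1 (compose_se3): R=[0.5402 0.7499 -0.3818; 0.2361 0.3004 0.9241; 0.8077 -0.5893 -0.0147], t=(-1.2762, 1.0469, 1.0019)
after S2 (invert_se3): R=[0.5402 0.2361 0.8077; 0.7499 0.3004 -0.5893; -0.3818 0.9241 -0.0147], t=(-0.3670, 1.2330, -1.4399)
after S3 (compose_se3): R=[0.0133 0.5489 -0.8358; -0.8497 0.4467 0.2799; 0.5270 0.7065 0.4724], t=(-0.2904, -0.1426, -0.4102)
after S4 (essential): [0.1965 -0.2422 0.2099; -0.4399 0.1160 -0.4218; -0.1943 -0.6515 -0.1070]

matrix = [0.1965 -0.2422 0.2099; -0.4399 0.1160 -0.4218; -0.1943 -0.6515 -0.1070]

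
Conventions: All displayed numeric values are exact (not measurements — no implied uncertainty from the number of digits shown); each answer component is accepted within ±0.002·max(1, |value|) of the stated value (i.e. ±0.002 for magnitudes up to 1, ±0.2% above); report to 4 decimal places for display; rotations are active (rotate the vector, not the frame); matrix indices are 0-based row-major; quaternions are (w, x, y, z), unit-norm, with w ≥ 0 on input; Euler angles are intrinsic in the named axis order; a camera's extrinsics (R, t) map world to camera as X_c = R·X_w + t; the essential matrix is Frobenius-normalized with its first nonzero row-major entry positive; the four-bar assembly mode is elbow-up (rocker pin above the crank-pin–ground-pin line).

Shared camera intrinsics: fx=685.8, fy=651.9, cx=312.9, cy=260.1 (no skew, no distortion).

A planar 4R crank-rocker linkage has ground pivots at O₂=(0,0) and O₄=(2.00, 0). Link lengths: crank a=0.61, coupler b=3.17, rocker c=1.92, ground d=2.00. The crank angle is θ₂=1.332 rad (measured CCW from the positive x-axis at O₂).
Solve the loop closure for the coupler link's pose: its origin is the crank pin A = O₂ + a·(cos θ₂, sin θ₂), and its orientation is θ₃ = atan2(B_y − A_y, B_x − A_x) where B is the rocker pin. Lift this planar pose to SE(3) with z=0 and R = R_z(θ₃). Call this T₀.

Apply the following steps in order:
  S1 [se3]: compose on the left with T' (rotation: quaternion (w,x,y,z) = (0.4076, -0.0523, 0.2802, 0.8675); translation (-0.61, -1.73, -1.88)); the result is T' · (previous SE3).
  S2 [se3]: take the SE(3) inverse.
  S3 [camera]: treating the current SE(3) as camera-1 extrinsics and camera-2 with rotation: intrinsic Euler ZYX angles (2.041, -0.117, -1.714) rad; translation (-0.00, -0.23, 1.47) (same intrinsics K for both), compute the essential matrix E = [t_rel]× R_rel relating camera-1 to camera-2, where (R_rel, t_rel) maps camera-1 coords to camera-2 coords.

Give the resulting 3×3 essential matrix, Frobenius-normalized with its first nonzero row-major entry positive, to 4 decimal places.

source (fourbar_fk): coupler pose = R=[0.9565 -0.2917 0.0000; 0.2917 0.9565 0.0000; 0.0000 0.0000 1.0000], t=(0.1443, 0.5927, 0.0000)
after S1 (compose_se3): R=[-0.8483 -0.5113 0.1377; 0.4995 -0.6862 0.5288; -0.1759 0.5174 0.8375], t=(-1.1421, -1.9349, -1.6632)
after S2 (invert_se3): R=[-0.8483 0.4995 -0.1759; -0.5113 -0.6862 0.5174; 0.1377 0.5288 0.8375], t=(-0.2950, -1.0513, 2.5733)
after S3 (essential): [0.4445 0.4031 0.1854; 0.5349 -0.3478 -0.2663; -0.1066 -0.2991 -0.1634]

matrix = [0.4445 0.4031 0.1854; 0.5349 -0.3478 -0.2663; -0.1066 -0.2991 -0.1634]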